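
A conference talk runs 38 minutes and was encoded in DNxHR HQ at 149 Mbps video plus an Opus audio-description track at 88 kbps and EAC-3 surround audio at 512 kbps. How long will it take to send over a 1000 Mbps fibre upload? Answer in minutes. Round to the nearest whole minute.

38 min = 2280 s
Audio total: 88 + 512 = 600 kbps = 0.600 Mbps.
Total bitrate: 149.600 Mbps.
File: 149.600 Mbps × 2280 s = 341088.0 Mb.
At 1000 Mbps: 341088.0 / 1000 = 341.1 s ≈ 5.68 minutes.

6 minutes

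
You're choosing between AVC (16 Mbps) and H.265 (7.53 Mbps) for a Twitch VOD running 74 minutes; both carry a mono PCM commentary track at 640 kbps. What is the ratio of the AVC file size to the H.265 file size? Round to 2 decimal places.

74 min = 4440 s
Audio: 640 kbps = 0.640 Mbps.
AVC: 16.640 Mbps × 4440 s = 73881.6 Mb = 8.601 GiB.
H.265: 8.170 Mbps × 4440 s = 36274.8 Mb = 4.223 GiB.
Ratio: 8.601 / 4.223 = 2.037.

2.04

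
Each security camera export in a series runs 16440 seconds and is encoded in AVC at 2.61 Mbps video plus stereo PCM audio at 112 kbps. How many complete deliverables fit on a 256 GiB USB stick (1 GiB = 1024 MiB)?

49

Audio: 112 kbps = 0.112 Mbps.
Total bitrate: 2.722 Mbps.
Per item: 2.722 Mbps × 16440 s = 44,750 Mb = 5,594 MB.
Capacity: 256 GiB = 2,199,023 Mb; 49.14 items → 49 complete.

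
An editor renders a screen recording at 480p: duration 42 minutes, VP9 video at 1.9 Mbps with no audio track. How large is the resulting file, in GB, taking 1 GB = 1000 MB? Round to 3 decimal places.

42 min = 2520 s
Total bitrate: 1.9 Mbps.
Stream data: 1.900 Mbps × 2520 s = 4788.0 Mb.
4,788 Mb ÷ 8 = 598.5 MB → 0.5985 GB.

0.599 GB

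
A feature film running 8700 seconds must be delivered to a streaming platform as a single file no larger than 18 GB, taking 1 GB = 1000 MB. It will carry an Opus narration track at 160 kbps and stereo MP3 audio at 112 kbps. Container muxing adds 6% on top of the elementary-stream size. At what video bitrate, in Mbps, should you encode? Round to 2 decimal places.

15.34 Mbps

Budget: 18 GB = 144000.0 Mb.
Stream payload after overhead: 144000.0 / 1.06 = 135849.1 Mb.
Total bitrate budget: 135849.1 Mb / 8700 s = 15.615 Mbps.
Audio total: 160 + 112 = 272 kbps = 0.272 Mbps.
Video: 15.615 − 0.272 = 15.343 Mbps.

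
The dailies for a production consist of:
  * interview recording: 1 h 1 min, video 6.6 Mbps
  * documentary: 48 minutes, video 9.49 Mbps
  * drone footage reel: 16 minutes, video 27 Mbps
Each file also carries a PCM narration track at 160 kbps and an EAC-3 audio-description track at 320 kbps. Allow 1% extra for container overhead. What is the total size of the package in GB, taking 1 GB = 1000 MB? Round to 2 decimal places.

10.23 GB

Audio total: 160 + 320 = 480 kbps = 0.480 Mbps.
interview recording: 7.080 Mbps × 3660 s × 1.01 = 26171.9 Mb
documentary: 9.970 Mbps × 2880 s × 1.01 = 29000.7 Mb
drone footage reel: 27.480 Mbps × 960 s × 1.01 = 26644.6 Mb
Total: 81817.3 Mb = 10227.2 MB.
= 10.23 GB.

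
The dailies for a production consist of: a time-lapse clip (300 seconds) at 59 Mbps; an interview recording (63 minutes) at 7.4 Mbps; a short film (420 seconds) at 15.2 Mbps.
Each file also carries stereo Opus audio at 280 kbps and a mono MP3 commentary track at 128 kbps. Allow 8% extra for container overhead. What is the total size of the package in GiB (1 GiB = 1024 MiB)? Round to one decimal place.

Audio total: 280 + 128 = 408 kbps = 0.408 Mbps.
time-lapse clip: 59.408 Mbps × 300 s × 1.08 = 19248.2 Mb
interview recording: 7.808 Mbps × 3780 s × 1.08 = 31875.4 Mb
short film: 15.608 Mbps × 420 s × 1.08 = 7079.8 Mb
Total: 58203.4 Mb = 7275.4 MB.
= 6.776 GiB.

6.8 GiB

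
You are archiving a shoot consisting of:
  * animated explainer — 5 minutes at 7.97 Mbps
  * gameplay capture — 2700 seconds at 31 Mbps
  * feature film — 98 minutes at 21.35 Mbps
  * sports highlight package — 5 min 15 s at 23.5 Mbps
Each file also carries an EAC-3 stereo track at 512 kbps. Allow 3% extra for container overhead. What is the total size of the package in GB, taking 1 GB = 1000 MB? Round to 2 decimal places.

28.81 GB

Audio: 512 kbps = 0.512 Mbps.
animated explainer: 8.482 Mbps × 300 s × 1.03 = 2620.9 Mb
gameplay capture: 31.512 Mbps × 2700 s × 1.03 = 87634.9 Mb
feature film: 21.862 Mbps × 5880 s × 1.03 = 132405.0 Mb
sports highlight package: 24.012 Mbps × 315 s × 1.03 = 7790.7 Mb
Total: 230451.5 Mb = 28806.4 MB.
= 28.81 GB.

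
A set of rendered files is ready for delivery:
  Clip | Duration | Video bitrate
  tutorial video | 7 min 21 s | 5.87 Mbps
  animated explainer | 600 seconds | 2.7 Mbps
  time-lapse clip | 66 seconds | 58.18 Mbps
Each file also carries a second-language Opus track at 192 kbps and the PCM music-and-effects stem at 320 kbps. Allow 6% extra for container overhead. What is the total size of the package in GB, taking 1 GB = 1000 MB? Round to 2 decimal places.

Audio total: 192 + 320 = 512 kbps = 0.512 Mbps.
tutorial video: 6.382 Mbps × 441 s × 1.06 = 2983.3 Mb
animated explainer: 3.212 Mbps × 600 s × 1.06 = 2042.8 Mb
time-lapse clip: 58.692 Mbps × 66 s × 1.06 = 4106.1 Mb
Total: 9132.3 Mb = 1141.5 MB.
= 1.142 GB.

1.14 GB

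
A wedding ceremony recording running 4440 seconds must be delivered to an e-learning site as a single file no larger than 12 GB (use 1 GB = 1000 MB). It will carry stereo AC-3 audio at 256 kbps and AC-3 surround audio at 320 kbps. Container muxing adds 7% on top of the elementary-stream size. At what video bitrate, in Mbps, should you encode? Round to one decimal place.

19.6 Mbps

Budget: 12 GB = 96000.0 Mb.
Stream payload after overhead: 96000.0 / 1.07 = 89719.6 Mb.
Total bitrate budget: 89719.6 Mb / 4440 s = 20.207 Mbps.
Audio total: 256 + 320 = 576 kbps = 0.576 Mbps.
Video: 20.207 − 0.576 = 19.631 Mbps.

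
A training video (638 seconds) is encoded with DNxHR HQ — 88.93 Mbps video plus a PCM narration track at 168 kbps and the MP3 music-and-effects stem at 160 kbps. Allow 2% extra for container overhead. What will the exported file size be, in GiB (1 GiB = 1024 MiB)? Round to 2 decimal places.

6.76 GiB

Audio total: 168 + 160 = 328 kbps = 0.328 Mbps.
Total bitrate: 88.93 + 0.328 = 89.258 Mbps.
Stream data: 89.258 Mbps × 638 s = 56946.6 Mb.
With 2% container overhead: ×1.02.
58,086 Mb = 7,260,692,010 bytes ÷ 1,073,741,824 = 6.762 GiB.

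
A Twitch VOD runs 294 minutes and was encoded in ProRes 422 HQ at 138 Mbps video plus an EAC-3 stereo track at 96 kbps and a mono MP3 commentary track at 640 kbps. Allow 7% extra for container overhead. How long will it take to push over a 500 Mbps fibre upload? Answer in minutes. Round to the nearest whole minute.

87 minutes

294 min = 17640 s
Audio total: 96 + 640 = 736 kbps = 0.736 Mbps.
Total bitrate: 138.736 Mbps.
File: 138.736 Mbps × 17640 s = 2447303.0 Mb.
With 7% container overhead: ×1.07. → 2618614.3 Mb.
At 500 Mbps: 2618614.3 / 500 = 5237.2 s ≈ 87.3 minutes.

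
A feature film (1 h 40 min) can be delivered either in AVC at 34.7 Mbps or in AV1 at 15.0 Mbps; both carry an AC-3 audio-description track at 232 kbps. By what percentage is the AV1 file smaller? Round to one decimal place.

1 h 40 min = 100 min = 6000 s
Audio: 232 kbps = 0.232 Mbps.
AVC: 34.932 Mbps × 6000 s = 209592.0 Mb = 26.199 GB.
AV1: 15.232 Mbps × 6000 s = 91392.0 Mb = 11.424 GB.
Reduction: (1 − 11.424/26.199) × 100 = 56.40%.

56.4%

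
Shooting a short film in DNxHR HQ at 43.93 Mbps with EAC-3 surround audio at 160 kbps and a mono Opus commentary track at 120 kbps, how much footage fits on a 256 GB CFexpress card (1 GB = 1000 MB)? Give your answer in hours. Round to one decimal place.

12.9 hours

Audio total: 160 + 120 = 280 kbps = 0.280 Mbps.
Total bitrate: 43.93 + 0.280 = 44.210 Mbps.
Capacity: 256 GB = 2,048,000 Mb.
Recording time: 2,048,000 / 44.210 = 46,324 s ≈ 12.9 hours.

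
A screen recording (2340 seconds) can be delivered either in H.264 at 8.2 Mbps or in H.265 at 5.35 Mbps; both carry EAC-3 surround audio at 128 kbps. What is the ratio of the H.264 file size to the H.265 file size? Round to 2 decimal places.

Audio: 128 kbps = 0.128 Mbps.
H.264: 8.328 Mbps × 2340 s = 19487.5 Mb = 2.436 GB.
H.265: 5.478 Mbps × 2340 s = 12818.5 Mb = 1.602 GB.
Ratio: 2.436 / 1.602 = 1.520.

1.52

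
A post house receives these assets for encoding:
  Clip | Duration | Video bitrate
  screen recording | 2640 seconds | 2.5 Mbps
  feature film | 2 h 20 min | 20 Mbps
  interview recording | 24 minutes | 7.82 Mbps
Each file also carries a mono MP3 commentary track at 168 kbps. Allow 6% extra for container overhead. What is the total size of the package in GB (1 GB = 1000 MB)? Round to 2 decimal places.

24.90 GB

Audio: 168 kbps = 0.168 Mbps.
screen recording: 2.668 Mbps × 2640 s × 1.06 = 7466.1 Mb
feature film: 20.168 Mbps × 8400 s × 1.06 = 179575.9 Mb
interview recording: 7.988 Mbps × 1440 s × 1.06 = 12192.9 Mb
Total: 199234.9 Mb = 24904.4 MB.
= 24.90 GB.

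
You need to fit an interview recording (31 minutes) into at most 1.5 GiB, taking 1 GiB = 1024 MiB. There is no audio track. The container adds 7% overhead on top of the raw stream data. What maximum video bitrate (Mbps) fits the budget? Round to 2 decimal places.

Budget: 1.5 GiB = 12884.9 Mb.
Stream payload after overhead: 12884.9 / 1.07 = 12042.0 Mb.
31 min = 1860 s
Total bitrate budget: 12042.0 Mb / 1860 s = 6.474 Mbps.

6.47 Mbps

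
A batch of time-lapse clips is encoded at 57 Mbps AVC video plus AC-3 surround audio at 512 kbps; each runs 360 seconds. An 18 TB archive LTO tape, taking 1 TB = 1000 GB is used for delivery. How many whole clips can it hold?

6955

Audio: 512 kbps = 0.512 Mbps.
Total bitrate: 57.512 Mbps.
Per item: 57.512 Mbps × 360 s = 20,704 Mb = 2,588 MB.
Capacity: 18 TB = 144,000,000 Mb; 6955.07 items → 6955 complete.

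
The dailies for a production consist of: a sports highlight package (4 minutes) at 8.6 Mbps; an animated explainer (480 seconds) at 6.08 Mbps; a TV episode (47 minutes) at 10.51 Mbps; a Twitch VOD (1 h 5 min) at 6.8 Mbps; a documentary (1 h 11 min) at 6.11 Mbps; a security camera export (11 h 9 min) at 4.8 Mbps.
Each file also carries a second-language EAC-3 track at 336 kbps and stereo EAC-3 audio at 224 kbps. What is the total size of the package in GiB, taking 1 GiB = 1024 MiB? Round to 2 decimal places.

Audio total: 336 + 224 = 560 kbps = 0.560 Mbps.
sports highlight package: 9.160 Mbps × 240 s = 2198.4 Mb
animated explainer: 6.640 Mbps × 480 s = 3187.2 Mb
TV episode: 11.070 Mbps × 2820 s = 31217.4 Mb
Twitch VOD: 7.360 Mbps × 3900 s = 28704.0 Mb
documentary: 6.670 Mbps × 4260 s = 28414.2 Mb
security camera export: 5.360 Mbps × 40140 s = 215150.4 Mb
Total: 308871.6 Mb = 38608.9 MB.
= 35.96 GiB.

35.96 GiB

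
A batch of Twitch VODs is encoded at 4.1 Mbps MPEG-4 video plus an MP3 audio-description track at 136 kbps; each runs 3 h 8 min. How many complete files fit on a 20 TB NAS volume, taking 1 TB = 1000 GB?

3 h 8 min = 188 min = 11280 s
Audio: 136 kbps = 0.136 Mbps.
Total bitrate: 4.236 Mbps.
Per item: 4.236 Mbps × 11280 s = 47,782 Mb = 5,973 MB.
Capacity: 20 TB = 160,000,000 Mb; 3348.54 items → 3348 complete.

3348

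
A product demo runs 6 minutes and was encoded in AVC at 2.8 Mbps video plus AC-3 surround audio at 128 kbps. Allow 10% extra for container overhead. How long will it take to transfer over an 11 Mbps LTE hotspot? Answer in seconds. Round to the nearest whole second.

105 seconds

6 min = 360 s
Audio: 128 kbps = 0.128 Mbps.
Total bitrate: 2.928 Mbps.
File: 2.928 Mbps × 360 s = 1054.1 Mb.
With 10% container overhead: ×1.10. → 1159.5 Mb.
At 11 Mbps: 1159.5 / 11 = 105.4 s ≈ 105 seconds.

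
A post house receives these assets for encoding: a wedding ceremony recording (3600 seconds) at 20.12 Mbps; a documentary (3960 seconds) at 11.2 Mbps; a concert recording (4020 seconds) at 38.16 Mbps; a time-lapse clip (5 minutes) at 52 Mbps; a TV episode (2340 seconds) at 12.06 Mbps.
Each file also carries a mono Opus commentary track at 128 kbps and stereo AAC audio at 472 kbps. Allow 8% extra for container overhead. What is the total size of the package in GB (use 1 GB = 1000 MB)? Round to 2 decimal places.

43.54 GB

Audio total: 128 + 472 = 600 kbps = 0.600 Mbps.
wedding ceremony recording: 20.720 Mbps × 3600 s × 1.08 = 80559.4 Mb
documentary: 11.800 Mbps × 3960 s × 1.08 = 50466.2 Mb
concert recording: 38.760 Mbps × 4020 s × 1.08 = 168280.4 Mb
time-lapse clip: 52.600 Mbps × 300 s × 1.08 = 17042.4 Mb
TV episode: 12.660 Mbps × 2340 s × 1.08 = 31994.4 Mb
Total: 348342.8 Mb = 43542.8 MB.
= 43.54 GB.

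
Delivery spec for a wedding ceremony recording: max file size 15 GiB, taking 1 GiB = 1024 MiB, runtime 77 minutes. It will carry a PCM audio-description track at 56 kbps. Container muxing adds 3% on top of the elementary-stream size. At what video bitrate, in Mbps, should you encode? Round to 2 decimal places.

Budget: 15 GiB = 128849.0 Mb.
Stream payload after overhead: 128849.0 / 1.03 = 125096.1 Mb.
77 min = 4620 s
Total bitrate budget: 125096.1 Mb / 4620 s = 27.077 Mbps.
Audio: 56 kbps = 0.056 Mbps.
Video: 27.077 − 0.056 = 27.021 Mbps.

27.02 Mbps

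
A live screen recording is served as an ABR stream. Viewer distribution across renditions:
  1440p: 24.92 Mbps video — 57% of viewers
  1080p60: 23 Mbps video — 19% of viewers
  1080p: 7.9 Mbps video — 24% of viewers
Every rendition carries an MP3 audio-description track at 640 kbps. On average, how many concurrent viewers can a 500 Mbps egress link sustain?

23

Audio: 640 kbps = 0.640 Mbps.
Average per-viewer bitrate: 0.57×25.560 + 0.19×23.640 + 0.24×8.540 = 21.110 Mbps.
500 Mbps = 500.0 Mbps; 500.0 / 21.110 = 23.69 → 23.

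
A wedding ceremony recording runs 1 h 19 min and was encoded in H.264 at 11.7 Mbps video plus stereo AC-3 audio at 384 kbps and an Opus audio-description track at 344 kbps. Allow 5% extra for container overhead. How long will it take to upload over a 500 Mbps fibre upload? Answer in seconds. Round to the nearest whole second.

124 seconds

1 h 19 min = 79 min = 4740 s
Audio total: 384 + 344 = 728 kbps = 0.728 Mbps.
Total bitrate: 12.428 Mbps.
File: 12.428 Mbps × 4740 s = 58908.7 Mb.
With 5% container overhead: ×1.05. → 61854.2 Mb.
At 500 Mbps: 61854.2 / 500 = 123.7 s ≈ 124 seconds.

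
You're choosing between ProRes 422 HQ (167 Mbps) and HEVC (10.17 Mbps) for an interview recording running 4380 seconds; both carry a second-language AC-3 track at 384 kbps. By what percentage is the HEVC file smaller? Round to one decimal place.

93.7%

Audio: 384 kbps = 0.384 Mbps.
ProRes 422 HQ: 167.384 Mbps × 4380 s = 733141.9 Mb = 85.349 GiB.
HEVC: 10.554 Mbps × 4380 s = 46226.5 Mb = 5.381 GiB.
Reduction: (1 − 5.381/85.349) × 100 = 93.69%.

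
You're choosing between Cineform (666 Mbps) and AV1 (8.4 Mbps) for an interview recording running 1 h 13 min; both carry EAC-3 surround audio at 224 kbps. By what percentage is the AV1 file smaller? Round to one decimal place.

98.7%

1 h 13 min = 73 min = 4380 s
Audio: 224 kbps = 0.224 Mbps.
Cineform: 666.224 Mbps × 4380 s = 2918061.1 Mb = 339.707 GiB.
AV1: 8.624 Mbps × 4380 s = 37773.1 Mb = 4.397 GiB.
Reduction: (1 − 4.397/339.707) × 100 = 98.71%.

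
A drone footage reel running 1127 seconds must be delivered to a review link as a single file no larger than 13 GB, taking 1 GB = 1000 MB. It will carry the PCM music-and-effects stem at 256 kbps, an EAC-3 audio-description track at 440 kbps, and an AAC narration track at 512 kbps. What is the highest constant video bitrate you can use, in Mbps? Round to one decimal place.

Budget: 13 GB = 104000.0 Mb.
Total bitrate budget: 104000.0 Mb / 1127 s = 92.280 Mbps.
Audio total: 256 + 440 + 512 = 1208 kbps = 1.208 Mbps.
Video: 92.280 − 1.208 = 91.072 Mbps.

91.1 Mbps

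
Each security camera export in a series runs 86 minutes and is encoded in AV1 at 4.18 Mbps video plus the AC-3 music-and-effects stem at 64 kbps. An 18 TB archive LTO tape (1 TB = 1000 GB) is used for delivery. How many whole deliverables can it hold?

6575

86 min = 5160 s
Audio: 64 kbps = 0.064 Mbps.
Total bitrate: 4.244 Mbps.
Per item: 4.244 Mbps × 5160 s = 21,899 Mb = 2,737 MB.
Capacity: 18 TB = 144,000,000 Mb; 6575.63 items → 6575 complete.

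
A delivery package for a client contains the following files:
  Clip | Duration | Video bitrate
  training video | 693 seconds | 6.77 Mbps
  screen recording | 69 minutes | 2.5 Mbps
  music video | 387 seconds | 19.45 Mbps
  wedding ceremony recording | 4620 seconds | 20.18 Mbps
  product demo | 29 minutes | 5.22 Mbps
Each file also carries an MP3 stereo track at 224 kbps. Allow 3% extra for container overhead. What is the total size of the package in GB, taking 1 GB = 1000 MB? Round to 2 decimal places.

16.41 GB

Audio: 224 kbps = 0.224 Mbps.
training video: 6.994 Mbps × 693 s × 1.03 = 4992.2 Mb
screen recording: 2.724 Mbps × 4140 s × 1.03 = 11615.7 Mb
music video: 19.674 Mbps × 387 s × 1.03 = 7842.3 Mb
wedding ceremony recording: 20.404 Mbps × 4620 s × 1.03 = 97094.5 Mb
product demo: 5.444 Mbps × 1740 s × 1.03 = 9756.7 Mb
Total: 131301.4 Mb = 16412.7 MB.
= 16.41 GB.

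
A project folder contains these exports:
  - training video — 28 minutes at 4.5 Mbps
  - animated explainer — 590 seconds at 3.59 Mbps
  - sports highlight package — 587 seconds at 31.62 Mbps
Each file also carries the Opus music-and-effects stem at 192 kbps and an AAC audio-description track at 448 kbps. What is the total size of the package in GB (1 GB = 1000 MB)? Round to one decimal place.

3.8 GB

Audio total: 192 + 448 = 640 kbps = 0.640 Mbps.
training video: 5.140 Mbps × 1680 s = 8635.2 Mb
animated explainer: 4.230 Mbps × 590 s = 2495.7 Mb
sports highlight package: 32.260 Mbps × 587 s = 18936.6 Mb
Total: 30067.5 Mb = 3758.4 MB.
= 3.758 GB.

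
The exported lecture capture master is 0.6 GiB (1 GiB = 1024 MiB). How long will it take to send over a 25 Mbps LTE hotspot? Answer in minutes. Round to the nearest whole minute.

3 minutes

File: 0.6 GiB = 5154.0 Mb.
At 25 Mbps: 5154.0 / 25 = 206.2 s ≈ 3.44 minutes.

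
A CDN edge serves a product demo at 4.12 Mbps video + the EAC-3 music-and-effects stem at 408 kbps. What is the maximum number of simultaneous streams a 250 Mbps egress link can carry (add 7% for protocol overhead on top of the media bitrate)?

51

Audio: 408 kbps = 0.408 Mbps.
Per-viewer media rate: 4.528 Mbps.
On the wire with 7% overhead: 4.845 Mbps.
250 Mbps = 250.0 Mbps; 250.0 / 4.845 = 51.60 → 51 viewers.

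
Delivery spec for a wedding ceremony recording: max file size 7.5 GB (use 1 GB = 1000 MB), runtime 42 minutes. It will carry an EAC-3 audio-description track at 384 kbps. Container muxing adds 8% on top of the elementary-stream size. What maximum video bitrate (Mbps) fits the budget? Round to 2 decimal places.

Budget: 7.5 GB = 60000.0 Mb.
Stream payload after overhead: 60000.0 / 1.08 = 55555.6 Mb.
42 min = 2520 s
Total bitrate budget: 55555.6 Mb / 2520 s = 22.046 Mbps.
Audio: 384 kbps = 0.384 Mbps.
Video: 22.046 − 0.384 = 21.662 Mbps.

21.66 Mbps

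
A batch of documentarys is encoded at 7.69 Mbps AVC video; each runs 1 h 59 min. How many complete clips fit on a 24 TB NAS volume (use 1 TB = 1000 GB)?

3496

1 h 59 min = 119 min = 7140 s
Per item: 7.690 Mbps × 7140 s = 54,907 Mb = 6,863 MB.
Capacity: 24 TB = 192,000,000 Mb; 3496.85 items → 3496 complete.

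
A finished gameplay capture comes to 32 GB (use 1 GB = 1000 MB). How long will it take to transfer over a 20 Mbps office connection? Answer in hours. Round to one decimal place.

File: 32 GB = 256000.0 Mb.
At 20 Mbps: 256000.0 / 20 = 12800.0 s ≈ 3.56 hours.

3.6 hours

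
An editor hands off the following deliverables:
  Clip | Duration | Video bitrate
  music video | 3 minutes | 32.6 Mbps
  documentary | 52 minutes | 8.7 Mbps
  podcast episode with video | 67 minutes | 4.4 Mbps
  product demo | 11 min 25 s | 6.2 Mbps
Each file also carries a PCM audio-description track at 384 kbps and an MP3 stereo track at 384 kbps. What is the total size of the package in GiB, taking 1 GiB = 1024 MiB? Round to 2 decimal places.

7.11 GiB

Audio total: 384 + 384 = 768 kbps = 0.768 Mbps.
music video: 33.368 Mbps × 180 s = 6006.2 Mb
documentary: 9.468 Mbps × 3120 s = 29540.2 Mb
podcast episode with video: 5.168 Mbps × 4020 s = 20775.4 Mb
product demo: 6.968 Mbps × 685 s = 4773.1 Mb
Total: 61094.8 Mb = 7636.9 MB.
= 7.112 GiB.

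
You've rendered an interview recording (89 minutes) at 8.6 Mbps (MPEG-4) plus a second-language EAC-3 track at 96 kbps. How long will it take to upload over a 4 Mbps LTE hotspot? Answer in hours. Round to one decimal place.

89 min = 5340 s
Audio: 96 kbps = 0.096 Mbps.
Total bitrate: 8.696 Mbps.
File: 8.696 Mbps × 5340 s = 46436.6 Mb.
At 4 Mbps: 46436.6 / 4 = 11609.2 s ≈ 3.22 hours.

3.2 hours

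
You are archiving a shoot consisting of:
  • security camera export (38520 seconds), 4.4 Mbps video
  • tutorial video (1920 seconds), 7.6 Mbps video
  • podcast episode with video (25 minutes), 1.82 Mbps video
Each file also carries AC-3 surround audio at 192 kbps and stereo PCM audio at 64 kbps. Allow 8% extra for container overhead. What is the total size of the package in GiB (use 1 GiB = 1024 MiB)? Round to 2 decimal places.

24.84 GiB

Audio total: 192 + 64 = 256 kbps = 0.256 Mbps.
security camera export: 4.656 Mbps × 38520 s × 1.08 = 193697.0 Mb
tutorial video: 7.856 Mbps × 1920 s × 1.08 = 16290.2 Mb
podcast episode with video: 2.076 Mbps × 1500 s × 1.08 = 3363.1 Mb
Total: 213350.4 Mb = 26668.8 MB.
= 24.84 GiB.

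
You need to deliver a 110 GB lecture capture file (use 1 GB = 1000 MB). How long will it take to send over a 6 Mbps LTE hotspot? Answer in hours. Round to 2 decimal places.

File: 110 GB = 880000.0 Mb.
At 6 Mbps: 880000.0 / 6 = 146666.7 s ≈ 40.7 hours.

40.74 hours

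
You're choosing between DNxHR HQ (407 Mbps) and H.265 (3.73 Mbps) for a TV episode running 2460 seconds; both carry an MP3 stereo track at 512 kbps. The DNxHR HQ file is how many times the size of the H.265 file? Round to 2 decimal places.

Audio: 512 kbps = 0.512 Mbps.
DNxHR HQ: 407.512 Mbps × 2460 s = 1002479.5 Mb = 125.310 GB.
H.265: 4.242 Mbps × 2460 s = 10435.3 Mb = 1.304 GB.
Ratio: 125.310 / 1.304 = 96.066.

96.07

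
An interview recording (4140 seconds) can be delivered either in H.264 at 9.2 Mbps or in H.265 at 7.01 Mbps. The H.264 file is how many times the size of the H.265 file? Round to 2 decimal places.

1.31

H.264: 9.200 Mbps × 4140 s = 38088.0 Mb = 4.761 GB.
H.265: 7.010 Mbps × 4140 s = 29021.4 Mb = 3.628 GB.
Ratio: 4.761 / 3.628 = 1.312.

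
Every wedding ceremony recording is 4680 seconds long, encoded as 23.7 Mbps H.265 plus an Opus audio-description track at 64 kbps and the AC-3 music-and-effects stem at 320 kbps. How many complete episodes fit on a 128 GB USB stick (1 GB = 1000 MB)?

9

Audio total: 64 + 320 = 384 kbps = 0.384 Mbps.
Total bitrate: 24.084 Mbps.
Per item: 24.084 Mbps × 4680 s = 112,713 Mb = 14,089 MB.
Capacity: 128 GB = 1,024,000 Mb; 9.09 items → 9 complete.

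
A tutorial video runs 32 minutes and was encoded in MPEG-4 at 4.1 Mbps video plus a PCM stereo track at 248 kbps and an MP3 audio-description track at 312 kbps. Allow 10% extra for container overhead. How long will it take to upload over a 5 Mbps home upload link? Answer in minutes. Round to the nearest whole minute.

33 minutes

32 min = 1920 s
Audio total: 248 + 312 = 560 kbps = 0.560 Mbps.
Total bitrate: 4.660 Mbps.
File: 4.660 Mbps × 1920 s = 8947.2 Mb.
With 10% container overhead: ×1.10. → 9841.9 Mb.
At 5 Mbps: 9841.9 / 5 = 1968.4 s ≈ 32.8 minutes.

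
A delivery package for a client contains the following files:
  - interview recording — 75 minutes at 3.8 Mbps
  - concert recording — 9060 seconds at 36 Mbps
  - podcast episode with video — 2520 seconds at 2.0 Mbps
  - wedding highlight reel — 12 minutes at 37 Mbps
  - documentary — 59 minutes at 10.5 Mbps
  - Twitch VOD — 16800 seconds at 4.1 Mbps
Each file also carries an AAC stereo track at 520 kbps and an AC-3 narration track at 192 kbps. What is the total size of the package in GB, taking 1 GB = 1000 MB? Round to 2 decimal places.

63.43 GB

Audio total: 520 + 192 = 712 kbps = 0.712 Mbps.
interview recording: 4.512 Mbps × 4500 s = 20304.0 Mb
concert recording: 36.712 Mbps × 9060 s = 332610.7 Mb
podcast episode with video: 2.712 Mbps × 2520 s = 6834.2 Mb
wedding highlight reel: 37.712 Mbps × 720 s = 27152.6 Mb
documentary: 11.212 Mbps × 3540 s = 39690.5 Mb
Twitch VOD: 4.812 Mbps × 16800 s = 80841.6 Mb
Total: 507433.7 Mb = 63429.2 MB.
= 63.43 GB.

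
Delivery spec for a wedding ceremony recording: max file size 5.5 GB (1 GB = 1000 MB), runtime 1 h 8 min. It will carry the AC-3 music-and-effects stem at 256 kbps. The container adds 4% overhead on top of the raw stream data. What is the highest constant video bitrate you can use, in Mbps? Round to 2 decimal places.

10.11 Mbps

Budget: 5.5 GB = 44000.0 Mb.
Stream payload after overhead: 44000.0 / 1.04 = 42307.7 Mb.
1 h 8 min = 68 min = 4080 s
Total bitrate budget: 42307.7 Mb / 4080 s = 10.370 Mbps.
Audio: 256 kbps = 0.256 Mbps.
Video: 10.370 − 0.256 = 10.114 Mbps.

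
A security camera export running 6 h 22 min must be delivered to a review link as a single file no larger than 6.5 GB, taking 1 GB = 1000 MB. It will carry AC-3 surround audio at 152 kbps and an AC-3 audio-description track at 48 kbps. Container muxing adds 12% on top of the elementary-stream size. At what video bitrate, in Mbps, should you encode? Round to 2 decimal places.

Budget: 6.5 GB = 52000.0 Mb.
Stream payload after overhead: 52000.0 / 1.12 = 46428.6 Mb.
6 h 22 min = 382 min = 22920 s
Total bitrate budget: 46428.6 Mb / 22920 s = 2.026 Mbps.
Audio total: 152 + 48 = 200 kbps = 0.200 Mbps.
Video: 2.026 − 0.200 = 1.826 Mbps.

1.83 Mbps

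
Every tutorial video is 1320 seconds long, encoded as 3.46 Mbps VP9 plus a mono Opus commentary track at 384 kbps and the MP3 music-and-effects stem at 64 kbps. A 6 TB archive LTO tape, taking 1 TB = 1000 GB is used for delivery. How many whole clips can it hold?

Audio total: 384 + 64 = 448 kbps = 0.448 Mbps.
Total bitrate: 3.908 Mbps.
Per item: 3.908 Mbps × 1320 s = 5,159 Mb = 644.8 MB.
Capacity: 6 TB = 48,000,000 Mb; 9304.92 items → 9304 complete.

9304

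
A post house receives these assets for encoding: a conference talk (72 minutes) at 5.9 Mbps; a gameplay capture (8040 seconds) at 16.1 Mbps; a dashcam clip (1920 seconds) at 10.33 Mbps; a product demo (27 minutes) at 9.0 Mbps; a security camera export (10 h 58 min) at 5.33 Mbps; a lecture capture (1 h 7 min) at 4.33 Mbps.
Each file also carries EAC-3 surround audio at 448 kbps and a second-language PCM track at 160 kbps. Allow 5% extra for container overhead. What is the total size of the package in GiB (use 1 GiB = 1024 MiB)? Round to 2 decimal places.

55.41 GiB

Audio total: 448 + 160 = 608 kbps = 0.608 Mbps.
conference talk: 6.508 Mbps × 4320 s × 1.05 = 29520.3 Mb
gameplay capture: 16.708 Mbps × 8040 s × 1.05 = 141048.9 Mb
dashcam clip: 10.938 Mbps × 1920 s × 1.05 = 22051.0 Mb
product demo: 9.608 Mbps × 1620 s × 1.05 = 16343.2 Mb
security camera export: 5.938 Mbps × 39480 s × 1.05 = 246153.9 Mb
lecture capture: 4.938 Mbps × 4020 s × 1.05 = 20843.3 Mb
Total: 475960.6 Mb = 59495.1 MB.
= 55.41 GiB.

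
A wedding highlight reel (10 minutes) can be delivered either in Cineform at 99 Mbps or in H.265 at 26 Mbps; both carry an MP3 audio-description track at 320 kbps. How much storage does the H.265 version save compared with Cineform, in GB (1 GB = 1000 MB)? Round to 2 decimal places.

5.48 GB

10 min = 600 s
Audio: 320 kbps = 0.320 Mbps.
Cineform: 99.320 Mbps × 600 s = 59592.0 Mb = 7.449 GB.
H.265: 26.320 Mbps × 600 s = 15792.0 Mb = 1.974 GB.
Saving: 7.449 − 1.974 = 5.475 GB.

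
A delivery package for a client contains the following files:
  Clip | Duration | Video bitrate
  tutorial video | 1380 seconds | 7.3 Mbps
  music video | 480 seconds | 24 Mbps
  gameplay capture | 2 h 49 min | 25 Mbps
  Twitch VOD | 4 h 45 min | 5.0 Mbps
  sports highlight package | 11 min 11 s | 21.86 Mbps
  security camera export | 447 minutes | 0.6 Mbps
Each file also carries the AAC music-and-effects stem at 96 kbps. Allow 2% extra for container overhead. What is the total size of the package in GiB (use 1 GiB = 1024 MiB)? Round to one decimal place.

Audio: 96 kbps = 0.096 Mbps.
tutorial video: 7.396 Mbps × 1380 s × 1.02 = 10410.6 Mb
music video: 24.096 Mbps × 480 s × 1.02 = 11797.4 Mb
gameplay capture: 25.096 Mbps × 10140 s × 1.02 = 259562.9 Mb
Twitch VOD: 5.096 Mbps × 17100 s × 1.02 = 88884.4 Mb
sports highlight package: 21.956 Mbps × 671 s × 1.02 = 15027.1 Mb
security camera export: 0.696 Mbps × 26820 s × 1.02 = 19040.1 Mb
Total: 404722.5 Mb = 50590.3 MB.
= 47.12 GiB.

47.1 GiB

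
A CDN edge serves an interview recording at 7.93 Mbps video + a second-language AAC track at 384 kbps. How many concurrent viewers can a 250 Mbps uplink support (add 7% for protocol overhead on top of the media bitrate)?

28

Audio: 384 kbps = 0.384 Mbps.
Per-viewer media rate: 8.314 Mbps.
On the wire with 7% overhead: 8.896 Mbps.
250 Mbps = 250.0 Mbps; 250.0 / 8.896 = 28.10 → 28 viewers.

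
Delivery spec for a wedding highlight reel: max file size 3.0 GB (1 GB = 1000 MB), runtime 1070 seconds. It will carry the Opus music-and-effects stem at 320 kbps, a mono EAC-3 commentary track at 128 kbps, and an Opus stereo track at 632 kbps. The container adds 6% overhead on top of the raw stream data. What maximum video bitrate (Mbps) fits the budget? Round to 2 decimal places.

Budget: 3.0 GB = 24000.0 Mb.
Stream payload after overhead: 24000.0 / 1.06 = 22641.5 Mb.
Total bitrate budget: 22641.5 Mb / 1070 s = 21.160 Mbps.
Audio total: 320 + 128 + 632 = 1080 kbps = 1.080 Mbps.
Video: 21.160 − 1.080 = 20.080 Mbps.

20.08 Mbps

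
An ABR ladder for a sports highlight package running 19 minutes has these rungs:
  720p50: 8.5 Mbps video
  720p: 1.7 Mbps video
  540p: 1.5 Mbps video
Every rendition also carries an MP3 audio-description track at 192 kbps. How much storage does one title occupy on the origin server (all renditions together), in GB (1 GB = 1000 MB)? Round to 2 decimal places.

1.75 GB

19 min = 1140 s
Audio: 192 kbps = 0.192 Mbps.
Sum of rendition bitrates: (8.5+0.192) + (1.7+0.192) + (1.5+0.192) = 12.276 Mbps.
× 1140 s = 13,995 Mb = 1,749 MB = 1.749 GB.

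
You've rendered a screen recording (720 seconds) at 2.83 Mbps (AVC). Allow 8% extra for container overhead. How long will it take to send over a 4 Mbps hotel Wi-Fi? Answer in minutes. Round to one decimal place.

File: 2.830 Mbps × 720 s = 2037.6 Mb.
With 8% container overhead: ×1.08. → 2200.6 Mb.
At 4 Mbps: 2200.6 / 4 = 550.2 s ≈ 9.17 minutes.

9.2 minutes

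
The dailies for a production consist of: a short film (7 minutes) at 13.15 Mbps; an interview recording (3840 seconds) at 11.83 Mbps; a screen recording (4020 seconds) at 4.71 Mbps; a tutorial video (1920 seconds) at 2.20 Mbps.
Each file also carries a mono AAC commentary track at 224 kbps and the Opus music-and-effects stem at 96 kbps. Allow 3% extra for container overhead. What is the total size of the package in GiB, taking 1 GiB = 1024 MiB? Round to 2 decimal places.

Audio total: 224 + 96 = 320 kbps = 0.320 Mbps.
short film: 13.470 Mbps × 420 s × 1.03 = 5827.1 Mb
interview recording: 12.150 Mbps × 3840 s × 1.03 = 48055.7 Mb
screen recording: 5.030 Mbps × 4020 s × 1.03 = 20827.2 Mb
tutorial video: 2.520 Mbps × 1920 s × 1.03 = 4983.6 Mb
Total: 79693.6 Mb = 9961.7 MB.
= 9.278 GiB.

9.28 GiB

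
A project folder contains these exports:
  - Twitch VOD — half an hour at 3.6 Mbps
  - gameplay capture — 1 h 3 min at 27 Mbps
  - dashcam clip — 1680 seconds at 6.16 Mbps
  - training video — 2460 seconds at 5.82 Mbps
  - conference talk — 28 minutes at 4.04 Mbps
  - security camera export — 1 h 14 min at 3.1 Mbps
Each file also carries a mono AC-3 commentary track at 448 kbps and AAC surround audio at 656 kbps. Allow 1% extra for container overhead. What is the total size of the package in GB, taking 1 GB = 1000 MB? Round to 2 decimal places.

Audio total: 448 + 656 = 1104 kbps = 1.104 Mbps.
Twitch VOD: 4.704 Mbps × 1800 s × 1.01 = 8551.9 Mb
gameplay capture: 28.104 Mbps × 3780 s × 1.01 = 107295.5 Mb
dashcam clip: 7.264 Mbps × 1680 s × 1.01 = 12325.6 Mb
training video: 6.924 Mbps × 2460 s × 1.01 = 17203.4 Mb
conference talk: 5.144 Mbps × 1680 s × 1.01 = 8728.3 Mb
security camera export: 4.204 Mbps × 4440 s × 1.01 = 18852.4 Mb
Total: 172957.0 Mb = 21619.6 MB.
= 21.62 GB.

21.62 GB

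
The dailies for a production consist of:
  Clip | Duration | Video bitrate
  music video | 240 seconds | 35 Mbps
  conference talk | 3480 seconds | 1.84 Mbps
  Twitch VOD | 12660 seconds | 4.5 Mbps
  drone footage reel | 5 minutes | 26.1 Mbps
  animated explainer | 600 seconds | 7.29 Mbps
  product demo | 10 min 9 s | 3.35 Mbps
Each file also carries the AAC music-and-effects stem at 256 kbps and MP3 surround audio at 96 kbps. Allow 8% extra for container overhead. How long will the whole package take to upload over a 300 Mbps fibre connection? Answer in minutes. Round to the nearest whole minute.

6 minutes

Audio total: 256 + 96 = 352 kbps = 0.352 Mbps.
music video: 35.352 Mbps × 240 s × 1.08 = 9163.2 Mb
conference talk: 2.192 Mbps × 3480 s × 1.08 = 8238.4 Mb
Twitch VOD: 4.852 Mbps × 12660 s × 1.08 = 66340.4 Mb
drone footage reel: 26.452 Mbps × 300 s × 1.08 = 8570.4 Mb
animated explainer: 7.642 Mbps × 600 s × 1.08 = 4952.0 Mb
product demo: 3.702 Mbps × 609 s × 1.08 = 2434.9 Mb
Total: 99699.4 Mb = 12462.4 MB.
At 300 Mbps: 99699.4 / 300 = 332 s ≈ 5.54 minutes.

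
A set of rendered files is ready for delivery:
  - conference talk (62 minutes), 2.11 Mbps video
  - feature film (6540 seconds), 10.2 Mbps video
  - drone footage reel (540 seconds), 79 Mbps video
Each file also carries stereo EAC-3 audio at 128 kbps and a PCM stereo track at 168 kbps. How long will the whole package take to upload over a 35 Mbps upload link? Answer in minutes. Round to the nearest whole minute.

57 minutes

Audio total: 128 + 168 = 296 kbps = 0.296 Mbps.
conference talk: 2.406 Mbps × 3720 s = 8950.3 Mb
feature film: 10.496 Mbps × 6540 s = 68643.8 Mb
drone footage reel: 79.296 Mbps × 540 s = 42819.8 Mb
Total: 120414.0 Mb = 15051.8 MB.
At 35 Mbps: 120414.0 / 35 = 3440 s ≈ 57.3 minutes.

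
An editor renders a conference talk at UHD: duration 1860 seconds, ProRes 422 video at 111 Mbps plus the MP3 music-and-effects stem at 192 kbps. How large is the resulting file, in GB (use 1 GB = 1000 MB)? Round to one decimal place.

25.9 GB

Audio: 192 kbps = 0.192 Mbps.
Total bitrate: 111 + 0.192 = 111.192 Mbps.
Stream data: 111.192 Mbps × 1860 s = 206817.1 Mb.
206,817 Mb ÷ 8 = 25,852 MB → 25.85 GB.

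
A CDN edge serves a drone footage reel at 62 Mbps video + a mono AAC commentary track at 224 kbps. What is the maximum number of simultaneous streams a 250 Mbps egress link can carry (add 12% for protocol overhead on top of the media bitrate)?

Audio: 224 kbps = 0.224 Mbps.
Per-viewer media rate: 62.224 Mbps.
On the wire with 12% overhead: 69.691 Mbps.
250 Mbps = 250.0 Mbps; 250.0 / 69.691 = 3.59 → 3 viewers.

3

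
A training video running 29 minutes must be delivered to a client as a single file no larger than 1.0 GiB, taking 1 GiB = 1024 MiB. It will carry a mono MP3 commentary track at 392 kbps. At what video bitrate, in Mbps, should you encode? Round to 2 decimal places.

Budget: 1.0 GiB = 8589.9 Mb.
29 min = 1740 s
Total bitrate budget: 8589.9 Mb / 1740 s = 4.937 Mbps.
Audio: 392 kbps = 0.392 Mbps.
Video: 4.937 − 0.392 = 4.545 Mbps.

4.54 Mbps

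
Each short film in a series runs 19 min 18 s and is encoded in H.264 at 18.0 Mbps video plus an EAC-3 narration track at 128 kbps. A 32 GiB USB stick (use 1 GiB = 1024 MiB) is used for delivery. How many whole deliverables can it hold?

19 min 18 s = 1158 s
Audio: 128 kbps = 0.128 Mbps.
Total bitrate: 18.128 Mbps.
Per item: 18.128 Mbps × 1158 s = 20,992 Mb = 2,624 MB.
Capacity: 32 GiB = 274,878 Mb; 13.09 items → 13 complete.

13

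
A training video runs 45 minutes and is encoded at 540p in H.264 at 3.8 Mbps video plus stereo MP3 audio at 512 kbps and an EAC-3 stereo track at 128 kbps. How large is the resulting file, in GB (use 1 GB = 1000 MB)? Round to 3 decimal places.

45 min = 2700 s
Audio total: 512 + 128 = 640 kbps = 0.640 Mbps.
Total bitrate: 3.8 + 0.640 = 4.440 Mbps.
Stream data: 4.440 Mbps × 2700 s = 11988.0 Mb.
11,988 Mb ÷ 8 = 1,498 MB → 1.498 GB.

1.499 GB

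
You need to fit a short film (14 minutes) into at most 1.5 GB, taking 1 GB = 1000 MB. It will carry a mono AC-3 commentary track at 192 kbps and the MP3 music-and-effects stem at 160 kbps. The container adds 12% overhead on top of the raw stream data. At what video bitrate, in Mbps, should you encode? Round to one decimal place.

Budget: 1.5 GB = 12000.0 Mb.
Stream payload after overhead: 12000.0 / 1.12 = 10714.3 Mb.
14 min = 840 s
Total bitrate budget: 10714.3 Mb / 840 s = 12.755 Mbps.
Audio total: 192 + 160 = 352 kbps = 0.352 Mbps.
Video: 12.755 − 0.352 = 12.403 Mbps.

12.4 Mbps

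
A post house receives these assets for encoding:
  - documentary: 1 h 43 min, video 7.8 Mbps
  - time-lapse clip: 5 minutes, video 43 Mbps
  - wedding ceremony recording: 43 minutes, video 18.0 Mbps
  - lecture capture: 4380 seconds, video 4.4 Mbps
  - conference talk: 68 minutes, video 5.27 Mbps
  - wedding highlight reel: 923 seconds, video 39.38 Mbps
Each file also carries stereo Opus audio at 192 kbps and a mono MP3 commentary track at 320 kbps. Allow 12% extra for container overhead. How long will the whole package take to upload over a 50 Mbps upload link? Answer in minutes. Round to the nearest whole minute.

72 minutes

Audio total: 192 + 320 = 512 kbps = 0.512 Mbps.
documentary: 8.312 Mbps × 6180 s × 1.12 = 57532.3 Mb
time-lapse clip: 43.512 Mbps × 300 s × 1.12 = 14620.0 Mb
wedding ceremony recording: 18.512 Mbps × 2580 s × 1.12 = 53492.3 Mb
lecture capture: 4.912 Mbps × 4380 s × 1.12 = 24096.3 Mb
conference talk: 5.782 Mbps × 4080 s × 1.12 = 26421.4 Mb
wedding highlight reel: 39.892 Mbps × 923 s × 1.12 = 41238.8 Mb
Total: 217401.1 Mb = 27175.1 MB.
At 50 Mbps: 217401.1 / 50 = 4348 s ≈ 72.5 minutes.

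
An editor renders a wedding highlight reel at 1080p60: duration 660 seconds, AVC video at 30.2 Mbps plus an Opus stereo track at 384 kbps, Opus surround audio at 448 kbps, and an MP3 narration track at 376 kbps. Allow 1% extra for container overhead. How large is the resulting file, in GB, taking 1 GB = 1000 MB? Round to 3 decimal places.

2.617 GB

Audio total: 384 + 448 + 376 = 1208 kbps = 1.208 Mbps.
Total bitrate: 30.2 + 1.208 = 31.408 Mbps.
Stream data: 31.408 Mbps × 660 s = 20729.3 Mb.
With 1% container overhead: ×1.01.
20,937 Mb ÷ 8 = 2,617 MB → 2.617 GB.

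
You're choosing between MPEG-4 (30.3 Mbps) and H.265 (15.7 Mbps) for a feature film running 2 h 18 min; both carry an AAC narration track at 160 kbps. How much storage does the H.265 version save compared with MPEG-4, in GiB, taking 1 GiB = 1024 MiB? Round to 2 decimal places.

2 h 18 min = 138 min = 8280 s
Audio: 160 kbps = 0.160 Mbps.
MPEG-4: 30.460 Mbps × 8280 s = 252208.8 Mb = 29.361 GiB.
H.265: 15.860 Mbps × 8280 s = 131320.8 Mb = 15.288 GiB.
Saving: 29.361 − 15.288 = 14.073 GiB.

14.07 GiB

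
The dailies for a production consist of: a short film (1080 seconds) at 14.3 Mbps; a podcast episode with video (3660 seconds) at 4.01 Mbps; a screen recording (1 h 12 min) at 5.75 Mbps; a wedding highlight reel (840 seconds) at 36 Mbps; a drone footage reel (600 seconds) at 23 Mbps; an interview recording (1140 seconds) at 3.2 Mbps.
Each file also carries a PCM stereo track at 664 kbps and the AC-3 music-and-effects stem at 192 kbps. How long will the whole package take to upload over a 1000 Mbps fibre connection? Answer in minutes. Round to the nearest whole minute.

Audio total: 664 + 192 = 856 kbps = 0.856 Mbps.
short film: 15.156 Mbps × 1080 s = 16368.5 Mb
podcast episode with video: 4.866 Mbps × 3660 s = 17809.6 Mb
screen recording: 6.606 Mbps × 4320 s = 28537.9 Mb
wedding highlight reel: 36.856 Mbps × 840 s = 30959.0 Mb
drone footage reel: 23.856 Mbps × 600 s = 14313.6 Mb
interview recording: 4.056 Mbps × 1140 s = 4623.8 Mb
Total: 112612.4 Mb = 14076.6 MB.
At 1000 Mbps: 112612.4 / 1000 = 113 s ≈ 1.88 minutes.

2 minutes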